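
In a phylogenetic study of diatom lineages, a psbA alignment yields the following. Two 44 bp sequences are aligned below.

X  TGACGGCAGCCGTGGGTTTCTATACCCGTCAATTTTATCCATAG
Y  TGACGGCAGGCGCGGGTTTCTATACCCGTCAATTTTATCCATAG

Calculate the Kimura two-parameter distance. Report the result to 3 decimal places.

Of 44 sites, 1 differences are transitions and 1 are transversions, so P = 1/44 ≈ 0.022727 and Q = 1/44 ≈ 0.022727.
Under the Kimura two-parameter model, d = −½ ln(1 − 2P − Q) − ¼ ln(1 − 2Q).
1 − 2P − Q = 0.931819, giving −½ ln(0.931819) = 0.035308.
1 − 2Q = 0.954546, giving −¼ ln(0.954546) = 0.011630.
d = 0.035308 + 0.011630 = 0.046938.

0.047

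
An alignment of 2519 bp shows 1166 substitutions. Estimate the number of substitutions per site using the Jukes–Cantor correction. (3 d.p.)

p = 1166/2519 ≈ 0.462882.
d = −(3/4) ln(1 − 4p/3) = −0.75 ln(1 − 0.617176) = −0.75 ln(0.382824)
  = −0.75 × (-0.960180) = 0.720135 substitutions/site.

0.720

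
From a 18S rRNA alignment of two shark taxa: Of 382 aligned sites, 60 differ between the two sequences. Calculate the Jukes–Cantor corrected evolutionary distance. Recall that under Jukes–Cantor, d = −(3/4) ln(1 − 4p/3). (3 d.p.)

p = 60/382 ≈ 0.157068.
d = −(3/4) ln(1 − 4p/3) = −0.75 ln(1 − 0.209424) = −0.75 ln(0.790576)
  = −0.75 × (-0.234993) = 0.176245 substitutions/site.

0.176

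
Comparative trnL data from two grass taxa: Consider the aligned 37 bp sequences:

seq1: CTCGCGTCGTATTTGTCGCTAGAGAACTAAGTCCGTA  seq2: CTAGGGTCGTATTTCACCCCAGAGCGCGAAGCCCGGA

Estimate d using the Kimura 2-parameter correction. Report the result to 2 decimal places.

Of 37 sites, 3 differences are transitions and 8 are transversions, so P = 3/37 ≈ 0.081081 and Q = 8/37 ≈ 0.216216.
Under the Kimura two-parameter model, d = −½ ln(1 − 2P − Q) − ¼ ln(1 − 2Q).
1 − 2P − Q = 0.621622, giving −½ ln(0.621622) = 0.237712.
1 − 2Q = 0.567568, giving −¼ ln(0.567568) = 0.141599.
d = 0.237712 + 0.141599 = 0.379311.

0.38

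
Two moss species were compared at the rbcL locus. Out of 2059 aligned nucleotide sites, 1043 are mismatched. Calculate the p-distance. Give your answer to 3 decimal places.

0.507

p = 1043/2059 = 0.506556… ≈ 0.507 (to 3 d.p.).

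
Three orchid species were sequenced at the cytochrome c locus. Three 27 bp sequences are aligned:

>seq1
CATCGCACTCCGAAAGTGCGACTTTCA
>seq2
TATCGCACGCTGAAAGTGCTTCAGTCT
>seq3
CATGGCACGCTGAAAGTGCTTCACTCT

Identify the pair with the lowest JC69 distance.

seq1–seq2: 8/27 differ, p = 0.296, d = 0.377.
seq1–seq3: 8/27 differ, p = 0.296, d = 0.377.
seq2–seq3: 3/27 differ, p = 0.111, d = 0.120.
The smallest distance is between seq2 and seq3.

seq2 and seq3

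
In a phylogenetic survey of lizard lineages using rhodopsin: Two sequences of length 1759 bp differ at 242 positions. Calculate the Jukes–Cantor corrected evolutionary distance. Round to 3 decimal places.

p = 242/1759 ≈ 0.137578.
d = −(3/4) ln(1 − 4p/3) = −0.75 ln(1 − 0.183437) = −0.75 ln(0.816563)
  = −0.75 × (-0.202651) = 0.151988 substitutions/site.

0.152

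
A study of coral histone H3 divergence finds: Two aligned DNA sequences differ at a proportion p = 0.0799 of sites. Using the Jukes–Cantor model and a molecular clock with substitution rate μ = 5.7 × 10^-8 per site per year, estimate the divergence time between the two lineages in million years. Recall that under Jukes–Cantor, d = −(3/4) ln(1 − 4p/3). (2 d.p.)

d = −(3/4) ln(1 − 4p/3) = −0.75 ln(1 − 0.106533) = −0.75 ln(0.893467)
  = −0.75 × (-0.112646) = 0.084485 substitutions/site.
Under a molecular clock d = 2μt, so t = d/(2μ) = 0.084485 / (2 × 5.7 × 10^-8) = 0.74 million years.

0.74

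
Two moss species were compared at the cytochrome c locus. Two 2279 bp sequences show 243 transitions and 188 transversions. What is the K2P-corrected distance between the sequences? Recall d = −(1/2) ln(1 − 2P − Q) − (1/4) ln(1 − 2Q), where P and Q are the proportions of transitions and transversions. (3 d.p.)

P = 243/2279 ≈ 0.106626 and Q = 188/2279 ≈ 0.082492.
Under the Kimura two-parameter model, d = −½ ln(1 − 2P − Q) − ¼ ln(1 − 2Q).
1 − 2P − Q = 0.704256, giving −½ ln(0.704256) = 0.175307.
1 − 2Q = 0.835016, giving −¼ ln(0.835016) = 0.045076.
d = 0.175307 + 0.045076 = 0.220383.

0.220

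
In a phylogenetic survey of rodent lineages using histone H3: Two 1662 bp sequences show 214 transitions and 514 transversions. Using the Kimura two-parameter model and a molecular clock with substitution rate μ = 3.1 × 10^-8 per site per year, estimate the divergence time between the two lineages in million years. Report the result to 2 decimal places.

10.63

P = 214/1662 ≈ 0.128761 and Q = 514/1662 ≈ 0.309266.
Under the Kimura two-parameter model, d = −½ ln(1 − 2P − Q) − ¼ ln(1 − 2Q).
1 − 2P − Q = 0.433212, giving −½ ln(0.433212) = 0.418264.
1 − 2Q = 0.381468, giving −¼ ln(0.381468) = 0.240932.
d = 0.418264 + 0.240932 = 0.659196.
Under a molecular clock d = 2μt, so t = d/(2μ) = 0.659196 / (2 × 3.1 × 10^-8) = 10.63 million years.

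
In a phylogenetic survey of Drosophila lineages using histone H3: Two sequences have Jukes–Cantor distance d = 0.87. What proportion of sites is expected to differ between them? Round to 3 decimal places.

0.515

p = (3/4)(1 − e^(−4d/3)) = 0.75 × (1 − e^(-1.16)) = 0.75 × (1 − 0.313486) = 0.514886.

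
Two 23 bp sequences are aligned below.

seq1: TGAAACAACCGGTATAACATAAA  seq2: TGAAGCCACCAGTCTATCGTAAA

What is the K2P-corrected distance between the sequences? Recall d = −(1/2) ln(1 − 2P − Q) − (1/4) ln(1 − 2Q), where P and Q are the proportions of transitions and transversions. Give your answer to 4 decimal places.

Of 23 sites, 3 differences are transitions and 3 are transversions, so P = 3/23 ≈ 0.130435 and Q = 3/23 ≈ 0.130435.
Under the Kimura two-parameter model, d = −½ ln(1 − 2P − Q) − ¼ ln(1 − 2Q).
1 − 2P − Q = 0.608695, giving −½ ln(0.608695) = 0.248219.
1 − 2Q = 0.73913, giving −¼ ln(0.73913) = 0.075570.
d = 0.248219 + 0.075570 = 0.323789.

0.3238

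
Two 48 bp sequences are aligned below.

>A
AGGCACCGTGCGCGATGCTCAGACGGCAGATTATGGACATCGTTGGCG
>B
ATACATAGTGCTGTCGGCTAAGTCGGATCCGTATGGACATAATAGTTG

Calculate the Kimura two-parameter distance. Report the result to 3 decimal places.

Of 48 sites, 4 differences are transitions and 17 are transversions, so P = 4/48 ≈ 0.083333 and Q = 17/48 ≈ 0.354167.
Under the Kimura two-parameter model, d = −½ ln(1 − 2P − Q) − ¼ ln(1 − 2Q).
1 − 2P − Q = 0.479167, giving −½ ln(0.479167) = 0.367853.
1 − 2Q = 0.291666, giving −¼ ln(0.291666) = 0.308036.
d = 0.367853 + 0.308036 = 0.675889.

0.676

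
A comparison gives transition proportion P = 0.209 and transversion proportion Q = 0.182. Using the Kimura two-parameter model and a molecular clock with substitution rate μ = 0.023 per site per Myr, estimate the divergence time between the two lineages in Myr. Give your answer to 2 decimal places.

12.42

Under the Kimura two-parameter model, d = −½ ln(1 − 2P − Q) − ¼ ln(1 − 2Q).
1 − 2P − Q = 0.4, giving −½ ln(0.4) = 0.458145.
1 − 2Q = 0.636, giving −¼ ln(0.636) = 0.113139.
d = 0.458145 + 0.113139 = 0.571284.
Under a molecular clock d = 2μt, so t = d/(2μ) = 0.571284 / (2 × 0.023) = 12.42 Myr.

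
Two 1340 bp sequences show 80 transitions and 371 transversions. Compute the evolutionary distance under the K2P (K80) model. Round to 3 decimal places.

0.454

P = 80/1340 ≈ 0.059701 and Q = 371/1340 ≈ 0.276866.
Under the Kimura two-parameter model, d = −½ ln(1 − 2P − Q) − ¼ ln(1 − 2Q).
1 − 2P − Q = 0.603732, giving −½ ln(0.603732) = 0.252312.
1 − 2Q = 0.446268, giving −¼ ln(0.446268) = 0.201709.
d = 0.252312 + 0.201709 = 0.454021.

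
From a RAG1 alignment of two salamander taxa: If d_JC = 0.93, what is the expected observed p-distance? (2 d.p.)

0.53

p = (3/4)(1 − e^(−4d/3)) = 0.75 × (1 − e^(-1.24)) = 0.75 × (1 − 0.289384) = 0.532962.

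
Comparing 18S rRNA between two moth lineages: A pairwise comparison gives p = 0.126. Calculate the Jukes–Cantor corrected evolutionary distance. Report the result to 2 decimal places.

d = −(3/4) ln(1 − 4p/3) = −0.75 ln(1 − 0.168) = −0.75 ln(0.832)
  = −0.75 × (-0.183923) = 0.137942 substitutions/site.

0.14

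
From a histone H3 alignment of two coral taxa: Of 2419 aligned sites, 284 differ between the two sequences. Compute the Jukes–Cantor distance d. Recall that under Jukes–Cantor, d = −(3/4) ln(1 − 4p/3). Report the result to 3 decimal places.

0.128

p = 284/2419 ≈ 0.117404.
d = −(3/4) ln(1 − 4p/3) = −0.75 ln(1 − 0.156539) = −0.75 ln(0.843461)
  = −0.75 × (-0.170242) = 0.127682 substitutions/site.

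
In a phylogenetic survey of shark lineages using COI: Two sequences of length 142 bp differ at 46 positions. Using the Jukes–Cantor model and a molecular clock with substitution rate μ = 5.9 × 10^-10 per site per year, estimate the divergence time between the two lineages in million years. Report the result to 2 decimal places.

359.43

p = 46/142 ≈ 0.323944.
d = −(3/4) ln(1 − 4p/3) = −0.75 ln(1 − 0.431925) = −0.75 ln(0.568075)
  = −0.75 × (-0.565502) = 0.424127 substitutions/site.
Under a molecular clock d = 2μt, so t = d/(2μ) = 0.424127 / (2 × 5.9 × 10^-10) = 359.43 million years.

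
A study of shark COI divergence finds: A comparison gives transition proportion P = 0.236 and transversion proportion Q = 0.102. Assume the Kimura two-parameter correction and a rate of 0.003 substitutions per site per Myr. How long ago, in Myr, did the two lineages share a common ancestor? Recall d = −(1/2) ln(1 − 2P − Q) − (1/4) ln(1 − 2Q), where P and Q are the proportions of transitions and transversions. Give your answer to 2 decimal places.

80.62

Under the Kimura two-parameter model, d = −½ ln(1 − 2P − Q) − ¼ ln(1 − 2Q).
1 − 2P − Q = 0.426, giving −½ ln(0.426) = 0.426658.
1 − 2Q = 0.796, giving −¼ ln(0.796) = 0.057039.
d = 0.426658 + 0.057039 = 0.483697.
Under a molecular clock d = 2μt, so t = d/(2μ) = 0.483697 / (2 × 0.003) = 80.62 Myr.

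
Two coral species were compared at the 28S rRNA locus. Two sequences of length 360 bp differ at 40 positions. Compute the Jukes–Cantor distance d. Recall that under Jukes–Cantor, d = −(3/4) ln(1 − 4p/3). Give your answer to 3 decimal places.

p = 40/360 ≈ 0.111111.
d = −(3/4) ln(1 − 4p/3) = −0.75 ln(1 − 0.148148) = −0.75 ln(0.851852)
  = −0.75 × (-0.160342) = 0.120257 substitutions/site.

0.120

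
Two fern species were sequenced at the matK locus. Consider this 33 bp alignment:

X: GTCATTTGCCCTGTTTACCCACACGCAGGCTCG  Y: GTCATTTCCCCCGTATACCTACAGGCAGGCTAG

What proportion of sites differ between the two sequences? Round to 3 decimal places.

0.182

The sequences differ at 6 of 33 positions (sites 8, 12, 15, 20, 24, 32).
p = 6/33 = 0.181818… ≈ 0.182 (to 3 d.p.).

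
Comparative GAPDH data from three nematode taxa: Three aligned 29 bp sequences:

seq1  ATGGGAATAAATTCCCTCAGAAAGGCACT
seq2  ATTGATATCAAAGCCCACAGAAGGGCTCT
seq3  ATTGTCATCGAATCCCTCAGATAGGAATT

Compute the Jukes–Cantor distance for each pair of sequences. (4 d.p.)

d(seq1,seq2) = 0.4006, d(seq1,seq3) = 0.4006, d(seq2,seq3) = 0.4618

seq1–seq2: 9/29 sites differ → p ≈ 0.310345, d = −0.75 ln(1 − 0.413793) = 0.400562 ≈ 0.4006.
seq1–seq3: 9/29 sites differ → p ≈ 0.310345, d = −0.75 ln(1 − 0.413793) = 0.400562 ≈ 0.4006.
seq2–seq3: 10/29 sites differ → p ≈ 0.344828, d = −0.75 ln(1 − 0.459771) = 0.461822 ≈ 0.4618.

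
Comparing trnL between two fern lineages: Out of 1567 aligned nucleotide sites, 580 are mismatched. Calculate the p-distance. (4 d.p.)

0.3701

p = 580/1567 = 0.370134… ≈ 0.3701 (to 4 d.p.).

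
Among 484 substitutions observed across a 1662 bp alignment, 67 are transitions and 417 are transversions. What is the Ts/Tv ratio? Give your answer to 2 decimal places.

R = 67/417 = 0.160671… ≈ 0.16 (to 2 d.p.).

0.16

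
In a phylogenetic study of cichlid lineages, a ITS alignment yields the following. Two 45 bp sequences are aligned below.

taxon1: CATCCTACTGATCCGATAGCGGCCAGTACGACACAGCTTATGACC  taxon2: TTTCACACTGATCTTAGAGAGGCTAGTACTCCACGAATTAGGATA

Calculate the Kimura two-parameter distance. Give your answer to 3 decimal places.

Of 45 sites, 7 differences are transitions and 10 are transversions, so P = 7/45 ≈ 0.155556 and Q = 10/45 ≈ 0.222222.
Under the Kimura two-parameter model, d = −½ ln(1 − 2P − Q) − ¼ ln(1 − 2Q).
1 − 2P − Q = 0.466666, giving −½ ln(0.466666) = 0.381071.
1 − 2Q = 0.555556, giving −¼ ln(0.555556) = 0.146946.
d = 0.381071 + 0.146946 = 0.528017.

0.528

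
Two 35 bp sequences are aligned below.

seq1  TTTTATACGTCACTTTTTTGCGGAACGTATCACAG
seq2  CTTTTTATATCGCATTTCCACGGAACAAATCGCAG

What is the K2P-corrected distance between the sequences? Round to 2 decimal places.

Of 35 sites, 9 differences are transitions and 3 are transversions, so P = 9/35 ≈ 0.257143 and Q = 3/35 ≈ 0.085714.
Under the Kimura two-parameter model, d = −½ ln(1 − 2P − Q) − ¼ ln(1 − 2Q).
1 − 2P − Q = 0.4, giving −½ ln(0.4) = 0.458145.
1 − 2Q = 0.828572, giving −¼ ln(0.828572) = 0.047013.
d = 0.458145 + 0.047013 = 0.505158.

0.51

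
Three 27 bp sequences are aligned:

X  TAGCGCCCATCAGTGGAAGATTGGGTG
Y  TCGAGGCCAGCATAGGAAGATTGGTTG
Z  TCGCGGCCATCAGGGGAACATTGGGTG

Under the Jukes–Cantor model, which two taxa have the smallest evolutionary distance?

X and Z

X–Y: 7/27 differ, p = 0.259, d = 0.318.
X–Z: 4/27 differ, p = 0.148, d = 0.165.
Y–Z: 6/27 differ, p = 0.222, d = 0.264.
The smallest distance is between X and Z.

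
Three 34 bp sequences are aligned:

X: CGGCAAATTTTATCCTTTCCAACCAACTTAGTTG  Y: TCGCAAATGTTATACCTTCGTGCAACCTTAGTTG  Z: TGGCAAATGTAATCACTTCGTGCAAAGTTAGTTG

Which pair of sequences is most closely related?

X–Y: 10/34 differ, p = 0.294, d = 0.373.
X–Z: 10/34 differ, p = 0.294, d = 0.373.
Y–Z: 6/34 differ, p = 0.176, d = 0.201.
The smallest distance is between Y and Z.

Y and Z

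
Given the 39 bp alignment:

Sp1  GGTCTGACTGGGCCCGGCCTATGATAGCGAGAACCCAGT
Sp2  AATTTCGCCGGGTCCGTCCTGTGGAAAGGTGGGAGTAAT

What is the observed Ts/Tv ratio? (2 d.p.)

1.86

Transitions are A↔G and C↔T; transversions are all other mismatches.
Transitions: 13. Transversions: 7.
R = 13/7 = 1.857142… ≈ 1.86 (to 2 d.p.).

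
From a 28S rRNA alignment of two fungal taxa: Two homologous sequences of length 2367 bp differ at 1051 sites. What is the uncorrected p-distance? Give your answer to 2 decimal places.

p = 1051/2367 = 0.444021… ≈ 0.44 (to 2 d.p.).

0.44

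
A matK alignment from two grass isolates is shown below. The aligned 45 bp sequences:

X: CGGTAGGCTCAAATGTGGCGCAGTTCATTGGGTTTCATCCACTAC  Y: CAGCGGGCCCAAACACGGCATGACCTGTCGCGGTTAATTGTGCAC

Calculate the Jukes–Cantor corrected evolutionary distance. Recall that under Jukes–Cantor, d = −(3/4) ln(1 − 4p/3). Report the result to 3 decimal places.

The sequences differ at 24 of 45 sites, so p = 24/45 ≈ 0.533333.
d = −(3/4) ln(1 − 4p/3) = −0.75 ln(1 − 0.711111) = −0.75 ln(0.288889)
  = −0.75 × (-1.241713) = 0.931285 substitutions/site.

0.931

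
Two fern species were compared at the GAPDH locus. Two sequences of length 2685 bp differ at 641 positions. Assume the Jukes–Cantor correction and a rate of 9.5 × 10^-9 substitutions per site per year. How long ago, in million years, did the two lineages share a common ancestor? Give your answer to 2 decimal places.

15.13

p = 641/2685 ≈ 0.238734.
d = −(3/4) ln(1 − 4p/3) = −0.75 ln(1 − 0.318312) = −0.75 ln(0.681688)
  = −0.75 × (-0.383183) = 0.287387 substitutions/site.
Under a molecular clock d = 2μt, so t = d/(2μ) = 0.287387 / (2 × 9.5 × 10^-9) = 15.13 million years.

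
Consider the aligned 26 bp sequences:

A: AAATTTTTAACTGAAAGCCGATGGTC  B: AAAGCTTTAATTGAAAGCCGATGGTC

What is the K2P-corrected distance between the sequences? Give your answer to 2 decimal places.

Of 26 sites, 2 differences are transitions and 1 are transversions, so P = 2/26 ≈ 0.076923 and Q = 1/26 ≈ 0.038462.
Under the Kimura two-parameter model, d = −½ ln(1 − 2P − Q) − ¼ ln(1 − 2Q).
1 − 2P − Q = 0.807692, giving −½ ln(0.807692) = 0.106787.
1 − 2Q = 0.923076, giving −¼ ln(0.923076) = 0.020011.
d = 0.106787 + 0.020011 = 0.126798.

0.13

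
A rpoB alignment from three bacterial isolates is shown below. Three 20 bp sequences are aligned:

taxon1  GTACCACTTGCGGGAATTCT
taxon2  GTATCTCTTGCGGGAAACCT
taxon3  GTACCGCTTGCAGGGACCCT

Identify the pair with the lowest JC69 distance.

taxon1–taxon2: 4/20 differ, p = 0.200, d = 0.233.
taxon1–taxon3: 5/20 differ, p = 0.250, d = 0.304.
taxon2–taxon3: 5/20 differ, p = 0.250, d = 0.304.
The smallest distance is between taxon1 and taxon2.

taxon1 and taxon2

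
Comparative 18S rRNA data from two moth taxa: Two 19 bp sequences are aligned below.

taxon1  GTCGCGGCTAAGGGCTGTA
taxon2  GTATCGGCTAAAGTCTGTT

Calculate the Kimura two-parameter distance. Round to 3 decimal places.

Of 19 sites, 1 differences are transitions and 4 are transversions, so P = 1/19 ≈ 0.052632 and Q = 4/19 ≈ 0.210526.
Under the Kimura two-parameter model, d = −½ ln(1 − 2P − Q) − ¼ ln(1 − 2Q).
1 − 2P − Q = 0.68421, giving −½ ln(0.68421) = 0.189745.
1 − 2Q = 0.578948, giving −¼ ln(0.578948) = 0.136636.
d = 0.189745 + 0.136636 = 0.326381.

0.326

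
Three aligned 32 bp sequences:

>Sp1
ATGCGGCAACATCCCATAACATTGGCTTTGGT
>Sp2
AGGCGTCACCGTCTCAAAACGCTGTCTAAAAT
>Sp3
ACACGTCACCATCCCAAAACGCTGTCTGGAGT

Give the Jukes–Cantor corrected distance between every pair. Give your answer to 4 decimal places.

Sp1–Sp2: 13/32 sites differ → p = 0.40625, d = −0.75 ln(1 − 0.541667) = 0.585119 ≈ 0.5851.
Sp1–Sp3: 11/32 sites differ → p = 0.34375, d = −0.75 ln(1 − 0.458333) = 0.459828 ≈ 0.4598.
Sp2–Sp3: 7/32 sites differ → p = 0.21875, d = −0.75 ln(1 − 0.291667) = 0.258631 ≈ 0.2586.

d(Sp1,Sp2) = 0.5851, d(Sp1,Sp3) = 0.4598, d(Sp2,Sp3) = 0.2586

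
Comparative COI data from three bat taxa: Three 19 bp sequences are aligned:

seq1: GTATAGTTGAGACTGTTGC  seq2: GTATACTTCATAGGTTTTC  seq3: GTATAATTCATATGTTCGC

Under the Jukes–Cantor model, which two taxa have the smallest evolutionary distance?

seq2 and seq3

seq1–seq2: 7/19 differ, p = 0.368, d = 0.507.
seq1–seq3: 7/19 differ, p = 0.368, d = 0.507.
seq2–seq3: 4/19 differ, p = 0.211, d = 0.247.
The smallest distance is between seq2 and seq3.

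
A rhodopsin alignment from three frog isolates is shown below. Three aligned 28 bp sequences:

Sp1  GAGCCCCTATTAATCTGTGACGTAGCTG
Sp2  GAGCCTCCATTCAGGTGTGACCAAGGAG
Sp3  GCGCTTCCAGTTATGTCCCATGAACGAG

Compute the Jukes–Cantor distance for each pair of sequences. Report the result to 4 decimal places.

Sp1–Sp2: 9/28 sites differ → p ≈ 0.321429, d = −0.75 ln(1 − 0.428572) = 0.419713 ≈ 0.4197.
Sp1–Sp3: 15/28 sites differ → p ≈ 0.535714, d = −0.75 ln(1 − 0.714285) = 0.939570 ≈ 0.9396.
Sp2–Sp3: 11/28 sites differ → p ≈ 0.392857, d = −0.75 ln(1 − 0.523809) = 0.556452 ≈ 0.5565.

d(Sp1,Sp2) = 0.4197, d(Sp1,Sp3) = 0.9396, d(Sp2,Sp3) = 0.5565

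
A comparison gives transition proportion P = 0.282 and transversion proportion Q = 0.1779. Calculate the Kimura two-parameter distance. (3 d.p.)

Under the Kimura two-parameter model, d = −½ ln(1 − 2P − Q) − ¼ ln(1 − 2Q).
1 − 2P − Q = 0.2581, giving −½ ln(0.2581) = 0.677204.
1 − 2Q = 0.6442, giving −¼ ln(0.6442) = 0.109937.
d = 0.677204 + 0.109937 = 0.787141.

0.787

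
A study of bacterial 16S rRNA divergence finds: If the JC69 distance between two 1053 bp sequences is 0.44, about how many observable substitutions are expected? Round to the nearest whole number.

Invert JC69: p = (3/4)(1 − e^(−4d/3)) = 0.75 × (1 − e^(-0.586667)) = 0.75 × (1 − 0.556178) = 0.332867.
Expected differing sites = pL ≈ 0.332867 × 1053 = 350.508951 ≈ 351.

351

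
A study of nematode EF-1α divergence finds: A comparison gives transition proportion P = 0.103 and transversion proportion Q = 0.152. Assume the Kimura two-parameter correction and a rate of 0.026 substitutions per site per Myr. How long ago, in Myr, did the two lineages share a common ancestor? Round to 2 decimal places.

6.00

Under the Kimura two-parameter model, d = −½ ln(1 − 2P − Q) − ¼ ln(1 − 2Q).
1 − 2P − Q = 0.642, giving −½ ln(0.642) = 0.221583.
1 − 2Q = 0.696, giving −¼ ln(0.696) = 0.090601.
d = 0.221583 + 0.090601 = 0.312184.
Under a molecular clock d = 2μt, so t = d/(2μ) = 0.312184 / (2 × 0.026) = 6.00 Myr.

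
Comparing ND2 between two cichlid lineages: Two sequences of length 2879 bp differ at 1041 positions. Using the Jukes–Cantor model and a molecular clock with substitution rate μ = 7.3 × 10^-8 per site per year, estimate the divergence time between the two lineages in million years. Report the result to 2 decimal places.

p = 1041/2879 ≈ 0.361584.
d = −(3/4) ln(1 − 4p/3) = −0.75 ln(1 − 0.482112) = −0.75 ln(0.517888)
  = −0.75 × (-0.657996) = 0.493497 substitutions/site.
Under a molecular clock d = 2μt, so t = d/(2μ) = 0.493497 / (2 × 7.3 × 10^-8) = 3.38 million years.

3.38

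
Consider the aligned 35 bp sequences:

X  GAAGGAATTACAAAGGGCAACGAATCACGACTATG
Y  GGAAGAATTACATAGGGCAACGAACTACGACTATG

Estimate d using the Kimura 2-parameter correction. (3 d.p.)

Of 35 sites, 4 differences are transitions and 1 are transversions, so P = 4/35 ≈ 0.114286 and Q = 1/35 ≈ 0.028571.
Under the Kimura two-parameter model, d = −½ ln(1 − 2P − Q) − ¼ ln(1 − 2Q).
1 − 2P − Q = 0.742857, giving −½ ln(0.742857) = 0.148626.
1 − 2Q = 0.942858, giving −¼ ln(0.942858) = 0.014710.
d = 0.148626 + 0.014710 = 0.163336.

0.163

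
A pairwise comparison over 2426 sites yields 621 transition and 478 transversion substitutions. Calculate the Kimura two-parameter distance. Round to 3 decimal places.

P = 621/2426 ≈ 0.255977 and Q = 478/2426 ≈ 0.197032.
Under the Kimura two-parameter model, d = −½ ln(1 − 2P − Q) − ¼ ln(1 − 2Q).
1 − 2P − Q = 0.291014, giving −½ ln(0.291014) = 0.617192.
1 − 2Q = 0.605936, giving −¼ ln(0.605936) = 0.125245.
d = 0.617192 + 0.125245 = 0.742437.

0.742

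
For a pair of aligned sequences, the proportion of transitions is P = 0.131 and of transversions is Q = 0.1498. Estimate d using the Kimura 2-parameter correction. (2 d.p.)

0.35

Under the Kimura two-parameter model, d = −½ ln(1 − 2P − Q) − ¼ ln(1 − 2Q).
1 − 2P − Q = 0.5882, giving −½ ln(0.5882) = 0.265344.
1 − 2Q = 0.7004, giving −¼ ln(0.7004) = 0.089026.
d = 0.265344 + 0.089026 = 0.354370.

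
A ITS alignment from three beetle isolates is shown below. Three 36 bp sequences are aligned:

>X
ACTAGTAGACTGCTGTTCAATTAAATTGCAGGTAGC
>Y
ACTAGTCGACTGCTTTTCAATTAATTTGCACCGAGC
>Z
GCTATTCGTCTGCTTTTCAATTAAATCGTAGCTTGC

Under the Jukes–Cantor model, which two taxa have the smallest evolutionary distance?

X and Y

X–Y: 6/36 differ, p = 0.167, d = 0.188.
X–Z: 9/36 differ, p = 0.250, d = 0.304.
Y–Z: 9/36 differ, p = 0.250, d = 0.304.
The smallest distance is between X and Y.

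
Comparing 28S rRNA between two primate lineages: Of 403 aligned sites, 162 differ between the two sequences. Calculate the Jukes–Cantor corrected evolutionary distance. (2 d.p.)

0.58

p = 162/403 ≈ 0.401985.
d = −(3/4) ln(1 − 4p/3) = −0.75 ln(1 − 0.53598) = −0.75 ln(0.46402)
  = −0.75 × (-0.767828) = 0.575871 substitutions/site.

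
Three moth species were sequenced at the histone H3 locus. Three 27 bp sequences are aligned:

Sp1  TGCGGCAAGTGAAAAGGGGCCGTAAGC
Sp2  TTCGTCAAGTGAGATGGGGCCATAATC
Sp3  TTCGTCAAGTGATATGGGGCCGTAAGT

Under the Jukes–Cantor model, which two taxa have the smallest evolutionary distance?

Sp2 and Sp3

Sp1–Sp2: 6/27 differ, p = 0.222, d = 0.264.
Sp1–Sp3: 5/27 differ, p = 0.185, d = 0.213.
Sp2–Sp3: 4/27 differ, p = 0.148, d = 0.165.
The smallest distance is between Sp2 and Sp3.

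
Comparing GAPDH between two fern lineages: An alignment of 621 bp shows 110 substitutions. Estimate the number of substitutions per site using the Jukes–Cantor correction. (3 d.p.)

0.202

p = 110/621 ≈ 0.177134.
d = −(3/4) ln(1 − 4p/3) = −0.75 ln(1 − 0.236179) = −0.75 ln(0.763821)
  = −0.75 × (-0.269422) = 0.202067 substitutions/site.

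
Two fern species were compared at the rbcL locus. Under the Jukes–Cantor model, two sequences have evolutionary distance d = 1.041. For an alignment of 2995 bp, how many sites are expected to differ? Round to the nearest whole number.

Invert JC69: p = (3/4)(1 − e^(−4d/3)) = 0.75 × (1 − e^(-1.388)) = 0.75 × (1 − 0.249574) = 0.562820.
Expected differing sites = pL ≈ 0.562820 × 2995 = 1685.6459 ≈ 1686.

1686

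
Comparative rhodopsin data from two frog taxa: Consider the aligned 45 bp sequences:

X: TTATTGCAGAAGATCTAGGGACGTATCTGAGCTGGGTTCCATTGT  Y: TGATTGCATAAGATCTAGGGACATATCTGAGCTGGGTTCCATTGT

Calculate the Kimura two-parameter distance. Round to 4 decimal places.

Of 45 sites, 1 differences are transitions and 2 are transversions, so P = 1/45 ≈ 0.022222 and Q = 2/45 ≈ 0.044444.
Under the Kimura two-parameter model, d = −½ ln(1 − 2P − Q) − ¼ ln(1 − 2Q).
1 − 2P − Q = 0.911112, giving −½ ln(0.911112) = 0.046545.
1 − 2Q = 0.911112, giving −¼ ln(0.911112) = 0.023272.
d = 0.046545 + 0.023272 = 0.069817.

0.0698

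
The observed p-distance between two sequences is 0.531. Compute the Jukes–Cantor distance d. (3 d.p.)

d = −(3/4) ln(1 − 4p/3) = −0.75 ln(1 − 0.708) = −0.75 ln(0.292)
  = −0.75 × (-1.231001) = 0.923251 substitutions/site.

0.923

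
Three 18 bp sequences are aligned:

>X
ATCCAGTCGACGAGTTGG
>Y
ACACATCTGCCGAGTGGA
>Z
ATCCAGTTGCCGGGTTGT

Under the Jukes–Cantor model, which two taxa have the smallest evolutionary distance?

X and Z

X–Y: 8/18 differ, p = 0.444, d = 0.673.
X–Z: 4/18 differ, p = 0.222, d = 0.264.
Y–Z: 7/18 differ, p = 0.389, d = 0.548.
The smallest distance is between X and Z.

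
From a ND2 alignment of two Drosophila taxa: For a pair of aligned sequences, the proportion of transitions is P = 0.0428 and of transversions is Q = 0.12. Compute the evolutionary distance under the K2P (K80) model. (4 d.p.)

Under the Kimura two-parameter model, d = −½ ln(1 − 2P − Q) − ¼ ln(1 − 2Q).
1 − 2P − Q = 0.7944, giving −½ ln(0.7944) = 0.115084.
1 − 2Q = 0.76, giving −¼ ln(0.76) = 0.068609.
d = 0.115084 + 0.068609 = 0.183693.

0.1837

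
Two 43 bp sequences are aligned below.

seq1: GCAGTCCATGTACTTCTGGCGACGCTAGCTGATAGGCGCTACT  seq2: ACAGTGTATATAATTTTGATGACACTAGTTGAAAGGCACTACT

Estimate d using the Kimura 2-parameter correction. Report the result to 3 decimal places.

0.373

Of 43 sites, 9 differences are transitions and 3 are transversions, so P = 9/43 ≈ 0.209302 and Q = 3/43 ≈ 0.069767.
Under the Kimura two-parameter model, d = −½ ln(1 − 2P − Q) − ¼ ln(1 − 2Q).
1 − 2P − Q = 0.511629, giving −½ ln(0.511629) = 0.335078.
1 − 2Q = 0.860466, giving −¼ ln(0.860466) = 0.037570.
d = 0.335078 + 0.037570 = 0.372648.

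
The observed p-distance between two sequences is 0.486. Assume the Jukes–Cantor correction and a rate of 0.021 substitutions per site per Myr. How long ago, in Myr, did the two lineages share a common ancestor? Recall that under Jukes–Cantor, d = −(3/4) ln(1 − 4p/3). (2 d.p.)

18.65

d = −(3/4) ln(1 − 4p/3) = −0.75 ln(1 − 0.648) = −0.75 ln(0.352)
  = −0.75 × (-1.044124) = 0.783093 substitutions/site.
Under a molecular clock d = 2μt, so t = d/(2μ) = 0.783093 / (2 × 0.021) = 18.65 Myr.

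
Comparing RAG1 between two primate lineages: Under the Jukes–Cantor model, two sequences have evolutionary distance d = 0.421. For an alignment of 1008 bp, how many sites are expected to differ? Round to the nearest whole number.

325

Invert JC69: p = (3/4)(1 − e^(−4d/3)) = 0.75 × (1 − e^(-0.561333)) = 0.75 × (1 − 0.570448) = 0.322164.
Expected differing sites = pL ≈ 0.322164 × 1008 = 324.741312 ≈ 325.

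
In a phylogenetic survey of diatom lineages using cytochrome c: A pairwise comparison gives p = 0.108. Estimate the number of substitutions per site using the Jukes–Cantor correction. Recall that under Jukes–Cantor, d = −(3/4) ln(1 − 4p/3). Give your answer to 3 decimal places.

d = −(3/4) ln(1 − 4p/3) = −0.75 ln(1 − 0.144) = −0.75 ln(0.856)
  = −0.75 × (-0.155485) = 0.116614 substitutions/site.

0.117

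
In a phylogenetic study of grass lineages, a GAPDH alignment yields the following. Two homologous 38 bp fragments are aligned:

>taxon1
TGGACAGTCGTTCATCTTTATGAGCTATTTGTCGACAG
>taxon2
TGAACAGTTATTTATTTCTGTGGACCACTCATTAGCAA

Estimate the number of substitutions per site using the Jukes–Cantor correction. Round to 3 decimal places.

0.681

The sequences differ at 17 of 38 sites, so p = 17/38 ≈ 0.447368.
d = −(3/4) ln(1 − 4p/3) = −0.75 ln(1 − 0.596491) = −0.75 ln(0.403509)
  = −0.75 × (-0.907556) = 0.680667 substitutions/site.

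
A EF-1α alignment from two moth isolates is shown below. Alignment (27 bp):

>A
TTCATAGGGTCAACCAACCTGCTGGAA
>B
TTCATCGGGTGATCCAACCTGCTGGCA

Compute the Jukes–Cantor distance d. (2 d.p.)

The sequences differ at 4 of 27 sites (6, 11, 13, 26), so p = 4/27 ≈ 0.148148.
d = −(3/4) ln(1 − 4p/3) = −0.75 ln(1 − 0.197531) = −0.75 ln(0.802469)
  = −0.75 × (-0.220062) = 0.165047 substitutions/site.

0.17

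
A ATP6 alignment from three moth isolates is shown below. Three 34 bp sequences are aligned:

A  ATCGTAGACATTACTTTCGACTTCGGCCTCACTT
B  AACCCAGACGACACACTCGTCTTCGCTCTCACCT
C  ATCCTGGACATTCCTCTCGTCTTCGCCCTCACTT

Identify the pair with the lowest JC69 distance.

A–B: 12/34 differ, p = 0.353, d = 0.477.
A–C: 6/34 differ, p = 0.176, d = 0.201.
B–C: 10/34 differ, p = 0.294, d = 0.373.
The smallest distance is between A and C.

A and C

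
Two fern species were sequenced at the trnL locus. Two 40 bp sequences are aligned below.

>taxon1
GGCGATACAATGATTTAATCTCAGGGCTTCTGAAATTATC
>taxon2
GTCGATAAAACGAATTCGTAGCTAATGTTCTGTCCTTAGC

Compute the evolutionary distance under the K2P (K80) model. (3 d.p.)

Of 40 sites, 4 differences are transitions and 13 are transversions, so P = 4/40 = 0.1 and Q = 13/40 = 0.325.
Under the Kimura two-parameter model, d = −½ ln(1 − 2P − Q) − ¼ ln(1 − 2Q).
1 − 2P − Q = 0.475, giving −½ ln(0.475) = 0.372220.
1 − 2Q = 0.35, giving −¼ ln(0.35) = 0.262456.
d = 0.372220 + 0.262456 = 0.634676.

0.635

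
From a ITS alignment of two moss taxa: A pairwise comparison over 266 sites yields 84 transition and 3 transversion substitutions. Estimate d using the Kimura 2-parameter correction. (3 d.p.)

P = 84/266 ≈ 0.315789 and Q = 3/266 ≈ 0.011278.
Under the Kimura two-parameter model, d = −½ ln(1 − 2P − Q) − ¼ ln(1 − 2Q).
1 − 2P − Q = 0.357144, giving −½ ln(0.357144) = 0.514808.
1 − 2Q = 0.977444, giving −¼ ln(0.977444) = 0.005704.
d = 0.514808 + 0.005704 = 0.520512.

0.521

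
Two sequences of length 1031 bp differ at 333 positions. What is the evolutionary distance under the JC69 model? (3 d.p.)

0.422

p = 333/1031 ≈ 0.322987.
d = −(3/4) ln(1 − 4p/3) = −0.75 ln(1 − 0.430649) = −0.75 ln(0.569351)
  = −0.75 × (-0.563258) = 0.422444 substitutions/site.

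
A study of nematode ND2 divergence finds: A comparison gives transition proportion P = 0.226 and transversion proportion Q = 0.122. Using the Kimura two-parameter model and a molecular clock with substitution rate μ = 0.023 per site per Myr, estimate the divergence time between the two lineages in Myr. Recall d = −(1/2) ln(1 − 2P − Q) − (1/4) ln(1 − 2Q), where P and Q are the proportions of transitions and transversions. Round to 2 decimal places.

10.80

Under the Kimura two-parameter model, d = −½ ln(1 − 2P − Q) − ¼ ln(1 − 2Q).
1 − 2P − Q = 0.426, giving −½ ln(0.426) = 0.426658.
1 − 2Q = 0.756, giving −¼ ln(0.756) = 0.069928.
d = 0.426658 + 0.069928 = 0.496586.
Under a molecular clock d = 2μt, so t = d/(2μ) = 0.496586 / (2 × 0.023) = 10.80 Myr.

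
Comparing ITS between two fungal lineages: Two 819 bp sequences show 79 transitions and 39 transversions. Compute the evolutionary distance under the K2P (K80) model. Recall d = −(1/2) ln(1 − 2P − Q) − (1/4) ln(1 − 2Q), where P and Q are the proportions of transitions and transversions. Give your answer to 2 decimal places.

P = 79/819 ≈ 0.096459 and Q = 39/819 ≈ 0.047619.
Under the Kimura two-parameter model, d = −½ ln(1 − 2P − Q) − ¼ ln(1 − 2Q).
1 − 2P − Q = 0.759463, giving −½ ln(0.759463) = 0.137572.
1 − 2Q = 0.904762, giving −¼ ln(0.904762) = 0.025021.
d = 0.137572 + 0.025021 = 0.162593.

0.16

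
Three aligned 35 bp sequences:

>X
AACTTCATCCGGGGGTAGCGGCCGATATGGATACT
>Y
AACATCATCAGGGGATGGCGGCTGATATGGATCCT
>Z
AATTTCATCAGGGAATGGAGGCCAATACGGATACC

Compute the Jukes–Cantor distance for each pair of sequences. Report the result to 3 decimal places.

X–Y: 6/35 sites differ → p ≈ 0.171429, d = −0.75 ln(1 − 0.228572) = 0.194634 ≈ 0.195.
X–Z: 9/35 sites differ → p ≈ 0.257143, d = −0.75 ln(1 − 0.342857) = 0.314890 ≈ 0.315.
Y–Z: 9/35 sites differ → p ≈ 0.257143, d = −0.75 ln(1 − 0.342857) = 0.314890 ≈ 0.315.

d(X,Y) = 0.195, d(X,Z) = 0.315, d(Y,Z) = 0.315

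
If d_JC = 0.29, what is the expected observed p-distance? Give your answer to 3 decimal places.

0.241

p = (3/4)(1 − e^(−4d/3)) = 0.75 × (1 − e^(-0.386667)) = 0.75 × (1 − 0.679317) = 0.240512.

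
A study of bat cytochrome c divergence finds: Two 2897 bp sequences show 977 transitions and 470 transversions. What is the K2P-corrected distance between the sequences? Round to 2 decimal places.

1.00

P = 977/2897 ≈ 0.337245 and Q = 470/2897 ≈ 0.162237.
Under the Kimura two-parameter model, d = −½ ln(1 − 2P − Q) − ¼ ln(1 − 2Q).
1 − 2P − Q = 0.163273, giving −½ ln(0.163273) = 0.906166.
1 − 2Q = 0.675526, giving −¼ ln(0.675526) = 0.098066.
d = 0.906166 + 0.098066 = 1.004232.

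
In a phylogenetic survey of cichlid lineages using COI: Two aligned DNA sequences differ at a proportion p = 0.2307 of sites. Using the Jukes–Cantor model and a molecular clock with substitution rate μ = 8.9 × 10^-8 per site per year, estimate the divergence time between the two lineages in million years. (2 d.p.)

d = −(3/4) ln(1 − 4p/3) = −0.75 ln(1 − 0.3076) = −0.75 ln(0.6924)
  = −0.75 × (-0.367591) = 0.275693 substitutions/site.
Under a molecular clock d = 2μt, so t = d/(2μ) = 0.275693 / (2 × 8.9 × 10^-8) = 1.55 million years.

1.55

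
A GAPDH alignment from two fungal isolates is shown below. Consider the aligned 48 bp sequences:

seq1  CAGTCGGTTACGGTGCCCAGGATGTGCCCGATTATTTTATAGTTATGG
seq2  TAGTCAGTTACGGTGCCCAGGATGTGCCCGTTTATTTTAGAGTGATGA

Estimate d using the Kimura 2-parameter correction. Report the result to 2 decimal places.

Of 48 sites, 3 differences are transitions and 3 are transversions, so P = 3/48 = 0.0625 and Q = 3/48 = 0.0625.
Under the Kimura two-parameter model, d = −½ ln(1 − 2P − Q) − ¼ ln(1 − 2Q).
1 − 2P − Q = 0.8125, giving −½ ln(0.8125) = 0.103820.
1 − 2Q = 0.875, giving −¼ ln(0.875) = 0.033383.
d = 0.103820 + 0.033383 = 0.137203.

0.14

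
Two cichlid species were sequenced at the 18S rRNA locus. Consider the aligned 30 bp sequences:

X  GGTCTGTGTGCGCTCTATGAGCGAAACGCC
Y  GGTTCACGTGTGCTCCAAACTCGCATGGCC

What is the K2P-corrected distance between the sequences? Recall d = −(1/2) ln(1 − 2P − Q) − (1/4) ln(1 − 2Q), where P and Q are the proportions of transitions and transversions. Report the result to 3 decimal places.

Of 30 sites, 7 differences are transitions and 6 are transversions, so P = 7/30 ≈ 0.233333 and Q = 6/30 = 0.2.
Under the Kimura two-parameter model, d = −½ ln(1 − 2P − Q) − ¼ ln(1 − 2Q).
1 − 2P − Q = 0.333334, giving −½ ln(0.333334) = 0.549305.
1 − 2Q = 0.6, giving −¼ ln(0.6) = 0.127706.
d = 0.549305 + 0.127706 = 0.677011.

0.677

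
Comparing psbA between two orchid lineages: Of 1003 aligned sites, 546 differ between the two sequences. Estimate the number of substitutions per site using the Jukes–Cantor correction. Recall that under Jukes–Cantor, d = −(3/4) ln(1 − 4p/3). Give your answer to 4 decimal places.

p = 546/1003 ≈ 0.544367.
d = −(3/4) ln(1 − 4p/3) = −0.75 ln(1 − 0.725823) = −0.75 ln(0.274177)
  = −0.75 × (-1.293981) = 0.970486 substitutions/site.

0.9705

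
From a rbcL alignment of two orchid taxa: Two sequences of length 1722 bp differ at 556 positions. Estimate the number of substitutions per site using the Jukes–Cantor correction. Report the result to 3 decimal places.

0.422

p = 556/1722 ≈ 0.32288.
d = −(3/4) ln(1 − 4p/3) = −0.75 ln(1 − 0.430507) = −0.75 ln(0.569493)
  = −0.75 × (-0.563009) = 0.422257 substitutions/site.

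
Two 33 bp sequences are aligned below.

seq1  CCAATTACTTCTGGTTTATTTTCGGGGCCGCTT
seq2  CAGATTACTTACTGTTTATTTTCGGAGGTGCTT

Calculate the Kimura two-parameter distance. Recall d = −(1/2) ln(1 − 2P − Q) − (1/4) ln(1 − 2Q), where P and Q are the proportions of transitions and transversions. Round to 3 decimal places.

0.295

Of 33 sites, 4 differences are transitions and 4 are transversions, so P = 4/33 ≈ 0.121212 and Q = 4/33 ≈ 0.121212.
Under the Kimura two-parameter model, d = −½ ln(1 − 2P − Q) − ¼ ln(1 − 2Q).
1 − 2P − Q = 0.636364, giving −½ ln(0.636364) = 0.225992.
1 − 2Q = 0.757576, giving −¼ ln(0.757576) = 0.069408.
d = 0.225992 + 0.069408 = 0.295400.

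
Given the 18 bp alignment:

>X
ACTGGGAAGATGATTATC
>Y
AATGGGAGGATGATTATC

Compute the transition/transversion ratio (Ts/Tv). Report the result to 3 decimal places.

Transitions are A↔G and C↔T; transversions are all other mismatches.
Transitions: 1. Transversions: 1.
R = 1/1 = 1.000.

1.000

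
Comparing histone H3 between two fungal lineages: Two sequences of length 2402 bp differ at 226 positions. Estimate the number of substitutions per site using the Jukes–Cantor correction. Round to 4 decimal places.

0.1005

p = 226/2402 ≈ 0.094088.
d = −(3/4) ln(1 − 4p/3) = −0.75 ln(1 − 0.125451) = −0.75 ln(0.874549)
  = −0.75 × (-0.134047) = 0.100535 substitutions/site.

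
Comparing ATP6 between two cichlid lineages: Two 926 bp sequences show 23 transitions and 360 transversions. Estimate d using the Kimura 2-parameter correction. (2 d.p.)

0.66

P = 23/926 ≈ 0.024838 and Q = 360/926 ≈ 0.388769.
Under the Kimura two-parameter model, d = −½ ln(1 − 2P − Q) − ¼ ln(1 − 2Q).
1 − 2P − Q = 0.561555, giving −½ ln(0.561555) = 0.288523.
1 − 2Q = 0.222462, giving −¼ ln(0.222462) = 0.375750.
d = 0.288523 + 0.375750 = 0.664273.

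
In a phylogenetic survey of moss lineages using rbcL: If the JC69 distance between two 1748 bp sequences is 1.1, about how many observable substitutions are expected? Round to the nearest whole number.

1009

Invert JC69: p = (3/4)(1 − e^(−4d/3)) = 0.75 × (1 − e^(-1.466667)) = 0.75 × (1 − 0.230693) = 0.576980.
Expected differing sites = pL ≈ 0.576980 × 1748 = 1008.56104 ≈ 1009.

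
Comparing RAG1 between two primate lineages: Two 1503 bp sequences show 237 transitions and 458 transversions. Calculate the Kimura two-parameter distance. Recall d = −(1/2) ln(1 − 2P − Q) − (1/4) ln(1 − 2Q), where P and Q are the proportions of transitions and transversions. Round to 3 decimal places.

P = 237/1503 ≈ 0.157685 and Q = 458/1503 ≈ 0.304724.
Under the Kimura two-parameter model, d = −½ ln(1 − 2P − Q) − ¼ ln(1 − 2Q).
1 − 2P − Q = 0.379906, giving −½ ln(0.379906) = 0.483916.
1 − 2Q = 0.390552, giving −¼ ln(0.390552) = 0.235049.
d = 0.483916 + 0.235049 = 0.718965.

0.719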